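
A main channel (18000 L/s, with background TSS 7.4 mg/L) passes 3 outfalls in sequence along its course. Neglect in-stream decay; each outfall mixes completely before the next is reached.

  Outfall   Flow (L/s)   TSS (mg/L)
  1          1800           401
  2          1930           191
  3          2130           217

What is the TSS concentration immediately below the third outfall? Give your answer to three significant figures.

70.7 mg/L

After outfall 1: Q = 18000 + 1800 = 19800 L/s; C = (18000·7.400 + 1800·401.0)/19800 = 43.18 mg/L.
After outfall 2: Q = 19800 + 1930 = 21730 L/s; C = (19800·43.18 + 1930·191.0)/21730 = 56.31 mg/L.
After outfall 3: Q = 21730 + 2130 = 23860 L/s; C = (21730·56.31 + 2130·217.0)/23860 = 70.66 mg/L.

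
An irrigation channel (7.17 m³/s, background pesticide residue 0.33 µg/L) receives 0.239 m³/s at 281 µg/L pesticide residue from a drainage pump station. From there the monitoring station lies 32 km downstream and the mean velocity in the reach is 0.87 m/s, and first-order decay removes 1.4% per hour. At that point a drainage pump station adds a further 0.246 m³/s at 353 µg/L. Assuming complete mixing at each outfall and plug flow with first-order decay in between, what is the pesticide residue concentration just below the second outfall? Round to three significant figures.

19.2 µg/L

Conservation of mass: C = (7.170·0.3300 + 0.2390·281.0) / 7.409 = 69.53/7.409 = 9.384 µg/L; combined flow 7.409 m³/s.
Travel time t = 32·1000 / 0.87 = 36780 s = 10.22 h.
1.4%/h lost → k = −ln(1 − 0.014) = 0.01410 h⁻¹.
Decay over the reach: 9.384·exp(−kt) = 9.384·0.8658 = 8.125 µg/L.
At the second outfall, C = (7.409·8.125 + 0.2460·353.0) / (7.409 + 0.2460) = 19.21 µg/L.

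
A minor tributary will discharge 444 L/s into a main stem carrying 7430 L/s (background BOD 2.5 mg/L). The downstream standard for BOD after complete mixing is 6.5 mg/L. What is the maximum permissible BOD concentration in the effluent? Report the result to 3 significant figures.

73.4 mg/L

At the limit, (Qr·Cr + Qe·Cₑ)/(Qr + Qe) = 6.5:
Cₑ = (7874·6.5 − 7430·2.500) / 444.0 = 73.44 mg/L.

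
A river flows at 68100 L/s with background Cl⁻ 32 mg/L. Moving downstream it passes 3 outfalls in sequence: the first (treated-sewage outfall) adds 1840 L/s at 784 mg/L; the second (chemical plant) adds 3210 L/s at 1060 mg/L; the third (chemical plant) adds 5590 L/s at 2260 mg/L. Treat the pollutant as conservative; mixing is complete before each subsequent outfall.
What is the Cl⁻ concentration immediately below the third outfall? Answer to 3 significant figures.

250 mg/L

Below outfall 1: Q → 69940 L/s, C = (68100·32.00 + 1840·784.0)/69940 = 51.78 mg/L.
Below outfall 2: Q → 73150 L/s, C = (69940·51.78 + 3210·1060)/73150 = 96.03 mg/L.
Below outfall 3: Q → 78740 L/s, C = (73150·96.03 + 5590·2260)/78740 = 249.7 mg/L.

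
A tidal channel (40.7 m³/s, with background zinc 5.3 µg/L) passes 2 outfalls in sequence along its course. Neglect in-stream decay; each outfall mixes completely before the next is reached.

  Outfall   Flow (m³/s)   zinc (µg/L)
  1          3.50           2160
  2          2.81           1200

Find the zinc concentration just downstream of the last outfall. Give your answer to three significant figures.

237 µg/L

Below outfall 1: Q → 44.20 m³/s, C = (40.70·5.300 + 3.500·2160)/44.20 = 175.9 µg/L.
Below outfall 2: Q → 47.01 m³/s, C = (44.20·175.9 + 2.810·1200)/47.01 = 237.1 µg/L.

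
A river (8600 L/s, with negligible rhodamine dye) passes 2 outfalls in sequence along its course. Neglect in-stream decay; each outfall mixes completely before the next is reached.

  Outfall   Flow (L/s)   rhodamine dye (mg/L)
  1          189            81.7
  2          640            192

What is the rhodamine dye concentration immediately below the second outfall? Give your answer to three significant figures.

Below outfall 1: Q → 8789 L/s, C = (8600·0 + 189.0·81.70)/8789 = 1.757 mg/L.
Below outfall 2: Q → 9429 L/s, C = (8789·1.757 + 640.0·192.0)/9429 = 14.67 mg/L.

14.7 mg/L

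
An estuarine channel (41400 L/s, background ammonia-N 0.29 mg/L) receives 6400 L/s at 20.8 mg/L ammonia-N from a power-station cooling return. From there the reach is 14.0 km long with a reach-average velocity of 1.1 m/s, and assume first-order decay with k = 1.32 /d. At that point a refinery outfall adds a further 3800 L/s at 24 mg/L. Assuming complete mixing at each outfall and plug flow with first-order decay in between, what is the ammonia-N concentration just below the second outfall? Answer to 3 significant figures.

4.08 mg/L

Conservation of mass: C = (41400·0.2900 + 6400·20.80) / 47800 = 145100/47800 = 3.036 mg/L; combined flow 47800 L/s.
Travel time t = 14.0·1000 / 1.1 = 12730 s = 3.535 h.
First-order decay: C = 3.036·exp(−k·t) = 3.036·0.8233 = 2.500 mg/L.
Second outfall: C = (47800·2.500 + 3800·24.00)/51600 = 4.083 mg/L.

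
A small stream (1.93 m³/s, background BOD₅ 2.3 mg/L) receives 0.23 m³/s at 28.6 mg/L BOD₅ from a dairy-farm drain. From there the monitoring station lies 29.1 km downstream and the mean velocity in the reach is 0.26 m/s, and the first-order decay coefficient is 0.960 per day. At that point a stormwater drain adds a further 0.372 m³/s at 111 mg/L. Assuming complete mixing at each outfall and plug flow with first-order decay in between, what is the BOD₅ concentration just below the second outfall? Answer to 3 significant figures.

17.6 mg/L

Conservation of mass: C = (1.930·2.300 + 0.2300·28.60) / 2.160 = 11.02/2.160 = 5.100 mg/L; combined flow 2.160 m³/s.
Travel time t = 29.1·1000 / 0.26 = 111900 s = 31.09 h.
First-order decay: C = 5.100·exp(−k·t) = 5.100·0.2883 = 1.471 mg/L.
At the second outfall, C = (2.160·1.471 + 0.3720·111.0) / (2.160 + 0.3720) = 17.56 mg/L.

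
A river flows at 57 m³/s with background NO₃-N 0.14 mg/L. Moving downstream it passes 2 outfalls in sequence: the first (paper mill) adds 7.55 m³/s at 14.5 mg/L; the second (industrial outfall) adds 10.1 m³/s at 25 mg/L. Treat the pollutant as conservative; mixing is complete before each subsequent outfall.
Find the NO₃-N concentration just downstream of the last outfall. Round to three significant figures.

4.96 mg/L

After outfall 1: Q = 57.00 + 7.550 = 64.55 m³/s; C = (57.00·0.1400 + 7.550·14.50)/64.55 = 1.820 mg/L.
After outfall 2: Q = 64.55 + 10.10 = 74.65 m³/s; C = (64.55·1.820 + 10.10·25.00)/74.65 = 4.956 mg/L.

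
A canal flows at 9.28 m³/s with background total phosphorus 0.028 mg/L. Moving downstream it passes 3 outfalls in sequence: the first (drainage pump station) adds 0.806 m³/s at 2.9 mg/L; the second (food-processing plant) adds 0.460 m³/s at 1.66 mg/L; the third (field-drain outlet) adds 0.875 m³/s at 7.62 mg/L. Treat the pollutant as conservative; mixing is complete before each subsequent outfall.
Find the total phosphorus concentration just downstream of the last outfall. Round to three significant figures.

Outfall 1: combined Q = 10.09 m³/s; C = (9.280·0.02800 + 0.8060·2.900)/10.09 = 0.2575 mg/L.
Outfall 2: combined Q = 10.55 m³/s; C = (10.09·0.2575 + 0.4600·1.660)/10.55 = 0.3187 mg/L.
Outfall 3: combined Q = 11.42 m³/s; C = (10.55·0.3187 + 0.8750·7.620)/11.42 = 0.8781 mg/L.

0.878 mg/L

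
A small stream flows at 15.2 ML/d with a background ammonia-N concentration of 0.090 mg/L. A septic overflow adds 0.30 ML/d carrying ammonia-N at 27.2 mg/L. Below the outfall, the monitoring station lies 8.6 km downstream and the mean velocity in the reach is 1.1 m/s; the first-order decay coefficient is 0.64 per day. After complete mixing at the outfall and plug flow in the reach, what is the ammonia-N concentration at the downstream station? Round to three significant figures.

0.580 mg/L

Conservation of mass: C = (15.20·0.09000 + 0.3000·27.20) / 15.50 = 9.528/15.50 = 0.6147 mg/L.
Travel time t = 8.6·1000 / 1.1 = 7818 s = 2.172 h.
Applying C = C₀e^(−kt): 0.6147 × 0.9437 = 0.5801 mg/L.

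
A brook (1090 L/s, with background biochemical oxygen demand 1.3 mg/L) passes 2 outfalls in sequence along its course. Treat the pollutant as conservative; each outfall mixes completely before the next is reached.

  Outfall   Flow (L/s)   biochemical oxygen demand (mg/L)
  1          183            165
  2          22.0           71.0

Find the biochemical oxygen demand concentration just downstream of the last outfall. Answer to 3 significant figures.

After outfall 1: Q = 1090 + 183.0 = 1273 L/s; C = (1090·1.300 + 183.0·165.0)/1273 = 24.83 mg/L.
After outfall 2: Q = 1273 + 22.00 = 1295 L/s; C = (1273·24.83 + 22.00·71.00)/1295 = 25.62 mg/L.

25.6 mg/L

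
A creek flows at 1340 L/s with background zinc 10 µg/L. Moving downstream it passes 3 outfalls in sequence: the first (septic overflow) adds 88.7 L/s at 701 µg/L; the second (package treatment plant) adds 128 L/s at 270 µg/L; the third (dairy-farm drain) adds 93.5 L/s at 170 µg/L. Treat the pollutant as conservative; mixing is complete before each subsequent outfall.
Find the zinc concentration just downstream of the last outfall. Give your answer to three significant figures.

After outfall 1: Q = 1340 + 88.70 = 1429 L/s; C = (1340·10.00 + 88.70·701.0)/1429 = 52.90 µg/L.
After outfall 2: Q = 1429 + 128.0 = 1557 L/s; C = (1429·52.90 + 128.0·270.0)/1557 = 70.75 µg/L.
After outfall 3: Q = 1557 + 93.50 = 1650 L/s; C = (1557·70.75 + 93.50·170.0)/1650 = 76.37 µg/L.

76.4 µg/L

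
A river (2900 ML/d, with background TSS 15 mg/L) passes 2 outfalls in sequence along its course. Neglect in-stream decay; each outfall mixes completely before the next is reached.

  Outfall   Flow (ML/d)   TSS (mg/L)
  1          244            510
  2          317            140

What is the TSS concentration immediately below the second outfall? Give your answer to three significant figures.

61.3 mg/L

Outfall 1: combined Q = 3144 ML/d; C = (2900·15.00 + 244.0·510.0)/3144 = 53.42 mg/L.
Outfall 2: combined Q = 3461 ML/d; C = (3144·53.42 + 317.0·140.0)/3461 = 61.35 mg/L.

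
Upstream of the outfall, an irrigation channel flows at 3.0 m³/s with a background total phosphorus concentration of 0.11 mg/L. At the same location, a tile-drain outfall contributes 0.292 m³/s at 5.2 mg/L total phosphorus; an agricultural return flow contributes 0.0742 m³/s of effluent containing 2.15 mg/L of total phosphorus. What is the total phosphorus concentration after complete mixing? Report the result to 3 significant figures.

0.596 mg/L

Flow-weighted average: C = (3.000·0.1100 + 0.2920·5.200 + 0.07420·2.150) / 3.366 = 2.008/3.366 = 0.5965 mg/L.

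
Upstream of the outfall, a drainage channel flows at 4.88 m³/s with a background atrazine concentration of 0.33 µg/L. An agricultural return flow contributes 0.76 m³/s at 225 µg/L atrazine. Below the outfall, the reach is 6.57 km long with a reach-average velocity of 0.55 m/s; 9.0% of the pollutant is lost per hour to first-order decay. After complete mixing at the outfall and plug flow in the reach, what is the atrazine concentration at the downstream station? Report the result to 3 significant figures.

Mass balance: C = (4.880·0.3300 + 0.7600·225.0) / 5.640 = 172.6/5.640 = 30.60 µg/L.
Travel time t = 6.57·1000 / 0.55 = 11950 s = 3.318 h.
9.0%/h lost → k = −ln(1 − 0.09) = 0.09431 h⁻¹.
Decay over the reach: 30.60·exp(−kt) = 30.60·0.7313 = 22.38 µg/L.

22.4 µg/L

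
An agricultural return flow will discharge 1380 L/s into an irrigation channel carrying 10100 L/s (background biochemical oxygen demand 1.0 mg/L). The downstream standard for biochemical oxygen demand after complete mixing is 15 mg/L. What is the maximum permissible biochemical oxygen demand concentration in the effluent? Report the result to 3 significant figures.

At the limit, (Qr·Cr + Qe·Cₑ)/(Qr + Qe) = 15:
Cₑ = (11480·15 − 10100·1.000) / 1380 = 117.5 mg/L.

117 mg/L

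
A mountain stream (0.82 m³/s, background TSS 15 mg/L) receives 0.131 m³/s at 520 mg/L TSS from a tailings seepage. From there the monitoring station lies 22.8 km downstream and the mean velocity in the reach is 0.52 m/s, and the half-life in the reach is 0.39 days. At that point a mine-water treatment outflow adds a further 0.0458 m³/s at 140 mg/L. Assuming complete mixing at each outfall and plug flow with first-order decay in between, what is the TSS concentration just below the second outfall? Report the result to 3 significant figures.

39.2 mg/L

Flow-weighted average: C = (0.8200·15.00 + 0.1310·520.0) / 0.9510 = 80.42/0.9510 = 84.56 mg/L; combined flow 0.9510 m³/s.
Travel time t = 22.8·1000 / 0.52 = 43850 s = 12.18 h.
Half-life 0.39 d → k = ln 2 / 0.39 = 1.777 d⁻¹.
After decay, C = 84.56 × e^(−kt) = 84.56 × 0.4058 = 34.31 mg/L.
At the second outfall, C = (0.9510·34.31 + 0.04580·140.0) / (0.9510 + 0.04580) = 39.17 mg/L.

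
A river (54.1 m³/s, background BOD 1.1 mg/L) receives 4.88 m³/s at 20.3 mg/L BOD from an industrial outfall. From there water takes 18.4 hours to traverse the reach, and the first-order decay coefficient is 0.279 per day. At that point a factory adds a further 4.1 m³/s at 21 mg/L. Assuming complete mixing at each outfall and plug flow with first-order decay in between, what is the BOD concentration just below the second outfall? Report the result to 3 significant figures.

3.39 mg/L

Mixed concentration C = ΣQC/ΣQ = (54.10·1.100 + 4.880·20.30) / 58.98 = 158.6/58.98 = 2.689 mg/L; combined flow 58.98 m³/s.
First-order decay: C = 2.689·exp(−k·t) = 2.689·0.8074 = 2.171 mg/L.
Second outfall: C = (58.98·2.171 + 4.100·21.00)/63.08 = 3.395 mg/L.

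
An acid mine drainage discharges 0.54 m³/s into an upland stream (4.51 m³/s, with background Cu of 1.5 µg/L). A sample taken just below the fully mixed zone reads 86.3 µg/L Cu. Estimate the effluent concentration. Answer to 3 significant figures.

795 µg/L

Mass balance: 4.510·1.500 + 0.5400·Cₑ = 5.050·86.30
→ Cₑ = (5.050·86.30 − 4.510·1.500) / 0.5400 = 794.5 µg/L.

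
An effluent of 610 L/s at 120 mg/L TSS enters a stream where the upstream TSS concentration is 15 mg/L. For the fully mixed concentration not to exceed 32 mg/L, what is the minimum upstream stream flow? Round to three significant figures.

3160 L/s

Set C_mix = 32: (Q·15.00 + 610.0·120.0) / (Q + 610.0) = 32
→ Q = 610.0·(120.0 − 32)/(32 − 15.00) = 3158 L/s.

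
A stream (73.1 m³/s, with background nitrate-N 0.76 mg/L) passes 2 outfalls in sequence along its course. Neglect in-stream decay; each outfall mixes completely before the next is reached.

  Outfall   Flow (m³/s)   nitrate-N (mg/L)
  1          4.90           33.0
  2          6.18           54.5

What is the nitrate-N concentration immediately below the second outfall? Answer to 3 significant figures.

Below outfall 1: Q → 78.00 m³/s, C = (73.10·0.7600 + 4.900·33.00)/78.00 = 2.785 mg/L.
Below outfall 2: Q → 84.18 m³/s, C = (78.00·2.785 + 6.180·54.50)/84.18 = 6.582 mg/L.

6.58 mg/L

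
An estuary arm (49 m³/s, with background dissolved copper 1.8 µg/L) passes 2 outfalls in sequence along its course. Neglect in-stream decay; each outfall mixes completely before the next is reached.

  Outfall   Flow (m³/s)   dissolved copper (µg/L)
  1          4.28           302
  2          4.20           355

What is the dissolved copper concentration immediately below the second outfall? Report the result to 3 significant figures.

50.0 µg/L

Outfall 1: combined Q = 53.28 m³/s; C = (49.00·1.800 + 4.280·302.0)/53.28 = 25.92 µg/L.
Outfall 2: combined Q = 57.48 m³/s; C = (53.28·25.92 + 4.200·355.0)/57.48 = 49.96 µg/L.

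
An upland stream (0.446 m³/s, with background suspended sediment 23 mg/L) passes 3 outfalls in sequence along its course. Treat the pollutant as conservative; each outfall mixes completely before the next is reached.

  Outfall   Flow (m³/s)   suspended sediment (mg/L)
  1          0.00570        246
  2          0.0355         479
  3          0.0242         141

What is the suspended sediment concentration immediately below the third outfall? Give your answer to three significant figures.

After outfall 1: Q = 0.4460 + 0.005700 = 0.4517 m³/s; C = (0.4460·23.00 + 0.005700·246.0)/0.4517 = 25.81 mg/L.
After outfall 2: Q = 0.4517 + 0.03550 = 0.4872 m³/s; C = (0.4517·25.81 + 0.03550·479.0)/0.4872 = 58.84 mg/L.
After outfall 3: Q = 0.4872 + 0.02420 = 0.5114 m³/s; C = (0.4872·58.84 + 0.02420·141.0)/0.5114 = 62.72 mg/L.

62.7 mg/L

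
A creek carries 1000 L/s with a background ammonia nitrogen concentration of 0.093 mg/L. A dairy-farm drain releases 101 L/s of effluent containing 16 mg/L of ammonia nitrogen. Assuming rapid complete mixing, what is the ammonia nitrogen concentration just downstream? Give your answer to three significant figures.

Flow-weighted average: C = (1000·0.09300 + 101.0·16.00) / 1101 = 1709/1101 = 1.552 mg/L.

1.55 mg/L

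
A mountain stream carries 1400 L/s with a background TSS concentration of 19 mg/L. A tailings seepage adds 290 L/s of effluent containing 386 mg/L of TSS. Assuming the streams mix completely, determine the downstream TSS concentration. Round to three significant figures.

Flow-weighted average: C = (1400·19.00 + 290.0·386.0) / 1690 = 138500/1690 = 81.98 mg/L.

82.0 mg/L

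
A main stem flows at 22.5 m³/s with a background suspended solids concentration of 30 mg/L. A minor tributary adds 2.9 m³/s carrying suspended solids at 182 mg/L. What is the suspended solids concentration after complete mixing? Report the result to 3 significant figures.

47.4 mg/L

Mass balance: C = (22.50·30.00 + 2.900·182.0) / 25.40 = 1203/25.40 = 47.35 mg/L.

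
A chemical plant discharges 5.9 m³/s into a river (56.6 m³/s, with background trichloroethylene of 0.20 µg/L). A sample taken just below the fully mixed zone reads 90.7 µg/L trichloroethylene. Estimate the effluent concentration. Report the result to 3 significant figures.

Mass balance: 56.60·0.2000 + 5.900·Cₑ = 62.50·90.70
→ Cₑ = (62.50·90.70 − 56.60·0.2000) / 5.900 = 958.9 µg/L.

959 µg/L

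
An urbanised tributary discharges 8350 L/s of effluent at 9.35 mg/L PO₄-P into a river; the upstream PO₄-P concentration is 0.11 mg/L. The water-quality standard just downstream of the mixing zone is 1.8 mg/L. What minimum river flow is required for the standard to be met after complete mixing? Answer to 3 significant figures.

37300 L/s

Set C_mix = 1.8: (Q·0.1100 + 8350·9.350) / (Q + 8350) = 1.8
→ Q = 8350·(9.350 − 1.8)/(1.8 − 0.1100) = 37300 L/s.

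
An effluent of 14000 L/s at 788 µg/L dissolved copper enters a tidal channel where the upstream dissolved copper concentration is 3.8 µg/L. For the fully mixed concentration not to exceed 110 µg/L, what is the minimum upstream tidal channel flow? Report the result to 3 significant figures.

Set C_mix = 110: (Q·3.800 + 14000·788.0) / (Q + 14000) = 110
→ Q = 14000·(788.0 − 110)/(110 − 3.800) = 89380 L/s.

89400 L/s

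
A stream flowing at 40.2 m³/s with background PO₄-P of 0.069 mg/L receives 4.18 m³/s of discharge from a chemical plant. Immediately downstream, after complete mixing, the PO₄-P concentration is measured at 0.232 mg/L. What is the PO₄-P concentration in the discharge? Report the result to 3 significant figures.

1.80 mg/L

Mass balance: 40.20·0.06900 + 4.180·Cₑ = 44.38·0.2320
→ Cₑ = (44.38·0.2320 − 40.20·0.06900) / 4.180 = 1.800 mg/L.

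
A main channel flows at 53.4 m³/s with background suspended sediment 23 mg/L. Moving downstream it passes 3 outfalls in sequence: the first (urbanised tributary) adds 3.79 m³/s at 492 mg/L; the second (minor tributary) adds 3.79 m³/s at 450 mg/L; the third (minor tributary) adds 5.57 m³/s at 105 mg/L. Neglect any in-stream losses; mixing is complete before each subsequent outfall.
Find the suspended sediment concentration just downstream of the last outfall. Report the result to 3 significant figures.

80.9 mg/L

Outfall 1: combined Q = 57.19 m³/s; C = (53.40·23.00 + 3.790·492.0)/57.19 = 54.08 mg/L.
Outfall 2: combined Q = 60.98 m³/s; C = (57.19·54.08 + 3.790·450.0)/60.98 = 78.69 mg/L.
Outfall 3: combined Q = 66.55 m³/s; C = (60.98·78.69 + 5.570·105.0)/66.55 = 80.89 mg/L.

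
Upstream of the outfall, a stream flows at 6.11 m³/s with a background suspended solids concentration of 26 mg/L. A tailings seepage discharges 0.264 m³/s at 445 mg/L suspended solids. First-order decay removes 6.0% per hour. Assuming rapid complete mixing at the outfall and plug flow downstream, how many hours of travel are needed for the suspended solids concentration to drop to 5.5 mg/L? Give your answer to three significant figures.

Flow-weighted average: C = (6.110·26.00 + 0.2640·445.0) / 6.374 = 276.3/6.374 = 43.35 mg/L.
6.0%/h lost → k = −ln(1 − 0.06) = 0.06188 h⁻¹.
43.35·exp(−k·t) = 5.5 → t = ln(43.35/5.5)/k = 120100 s = 33.37 h.

33.4 h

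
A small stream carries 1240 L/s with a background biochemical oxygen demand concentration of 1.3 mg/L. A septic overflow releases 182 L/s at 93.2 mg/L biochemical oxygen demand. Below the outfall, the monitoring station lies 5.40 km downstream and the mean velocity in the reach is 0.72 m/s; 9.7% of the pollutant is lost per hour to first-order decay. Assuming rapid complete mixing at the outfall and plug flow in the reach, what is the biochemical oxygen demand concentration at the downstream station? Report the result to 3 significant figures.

After mixing, C = (1240·1.300 + 182.0·93.20) / 1422 = 18570/1422 = 13.06 mg/L.
Travel time t = 5.40·1000 / 0.72 = 7500 s = 2.083 h.
9.7%/h lost → k = −ln(1 − 0.097) = 0.1020 h⁻¹.
First-order decay: C = 13.06·exp(−k·t) = 13.06·0.8085 = 10.56 mg/L.

10.6 mg/L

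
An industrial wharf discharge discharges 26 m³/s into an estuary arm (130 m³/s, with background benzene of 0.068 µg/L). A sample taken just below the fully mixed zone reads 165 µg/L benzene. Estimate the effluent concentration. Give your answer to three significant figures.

Mass balance: 130.0·0.06800 + 26.00·Cₑ = 156.0·165.0
→ Cₑ = (156.0·165.0 − 130.0·0.06800) / 26.00 = 989.7 µg/L.

990 µg/L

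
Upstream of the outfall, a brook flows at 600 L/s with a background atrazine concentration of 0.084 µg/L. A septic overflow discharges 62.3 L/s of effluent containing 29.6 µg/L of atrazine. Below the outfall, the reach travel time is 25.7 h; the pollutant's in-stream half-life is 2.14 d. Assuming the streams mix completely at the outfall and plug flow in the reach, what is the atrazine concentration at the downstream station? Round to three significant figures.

Mixed concentration C = ΣQC/ΣQ = (600.0·0.08400 + 62.30·29.60) / 662.3 = 1894/662.3 = 2.860 µg/L.
Half-life 2.14 d → k = ln 2 / 2.14 = 0.3239 d⁻¹.
First-order decay: C = 2.860·exp(−k·t) = 2.860·0.7069 = 2.022 µg/L.

2.02 µg/L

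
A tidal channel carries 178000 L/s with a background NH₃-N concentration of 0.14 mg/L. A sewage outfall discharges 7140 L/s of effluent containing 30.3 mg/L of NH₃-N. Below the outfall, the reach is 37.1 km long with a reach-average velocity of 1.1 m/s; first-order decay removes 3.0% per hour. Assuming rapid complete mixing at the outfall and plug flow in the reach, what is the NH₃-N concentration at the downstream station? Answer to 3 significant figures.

Mass balance: C = (178000·0.1400 + 7140·30.30) / 185100 = 241300/185100 = 1.303 mg/L.
Travel time t = 37.1·1000 / 1.1 = 33730 s = 9.369 h.
3.0%/h lost → k = −ln(1 − 0.03) = 0.03046 h⁻¹.
First-order decay: C = 1.303·exp(−k·t) = 1.303·0.7517 = 0.9796 mg/L.

0.980 mg/L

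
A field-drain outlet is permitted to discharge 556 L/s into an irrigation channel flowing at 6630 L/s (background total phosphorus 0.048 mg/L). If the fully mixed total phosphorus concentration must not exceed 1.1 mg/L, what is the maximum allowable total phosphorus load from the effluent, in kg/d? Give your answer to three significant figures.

Mass balance at the limit: 6630·0.04800 + 556.0·Cₑ = 7186·1.1 → Cₑ = 13.64 mg/L.
556.0 L/s = 0.5560 m³/s. Load = 0.5560 m³/s × 13.64 g/m³ × 86 400 s/d = 655.5 kg/d.

655 kg/d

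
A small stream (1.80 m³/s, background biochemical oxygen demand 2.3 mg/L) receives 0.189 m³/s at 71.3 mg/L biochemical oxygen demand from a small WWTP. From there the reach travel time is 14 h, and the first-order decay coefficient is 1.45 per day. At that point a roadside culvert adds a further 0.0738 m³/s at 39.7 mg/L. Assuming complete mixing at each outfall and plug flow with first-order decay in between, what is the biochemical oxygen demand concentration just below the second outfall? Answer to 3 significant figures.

5.09 mg/L

Flow-weighted average: C = (1.800·2.300 + 0.1890·71.30) / 1.989 = 17.62/1.989 = 8.857 mg/L; combined flow 1.989 m³/s.
Decay over the reach: 8.857·exp(−kt) = 8.857·0.4292 = 3.801 mg/L.
At the second outfall, C = (1.989·3.801 + 0.07380·39.70) / (1.989 + 0.07380) = 5.086 mg/L.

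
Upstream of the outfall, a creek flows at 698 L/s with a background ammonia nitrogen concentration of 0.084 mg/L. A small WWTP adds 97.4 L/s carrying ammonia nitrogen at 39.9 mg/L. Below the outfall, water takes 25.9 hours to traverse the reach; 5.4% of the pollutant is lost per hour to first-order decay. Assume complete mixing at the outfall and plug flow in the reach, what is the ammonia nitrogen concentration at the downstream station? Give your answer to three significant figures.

Mass balance: C = (698.0·0.08400 + 97.40·39.90) / 795.4 = 3945/795.4 = 4.960 mg/L.
5.4%/h lost → k = −ln(1 − 0.054) = 0.05551 h⁻¹.
Applying C = C₀e^(−kt): 4.960 × 0.2375 = 1.178 mg/L.

1.18 mg/L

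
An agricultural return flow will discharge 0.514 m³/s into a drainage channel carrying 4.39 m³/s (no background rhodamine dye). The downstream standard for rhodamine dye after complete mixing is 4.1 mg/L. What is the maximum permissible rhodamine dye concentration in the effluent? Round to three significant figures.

At the limit, (Qr·Cr + Qe·Cₑ)/(Qr + Qe) = 4.1:
Cₑ = (4.904·4.1 − 4.390·0) / 0.5140 = 39.12 mg/L.

39.1 mg/L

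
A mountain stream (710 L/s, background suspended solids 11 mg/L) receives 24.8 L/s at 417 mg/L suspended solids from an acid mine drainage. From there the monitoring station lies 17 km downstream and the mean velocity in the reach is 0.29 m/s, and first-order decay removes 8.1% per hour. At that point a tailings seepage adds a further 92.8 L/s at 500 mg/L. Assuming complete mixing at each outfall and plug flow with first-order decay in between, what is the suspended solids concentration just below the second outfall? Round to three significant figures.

61.6 mg/L

After mixing, C = (710.0·11.00 + 24.80·417.0) / 734.8 = 18150/734.8 = 24.70 mg/L; combined flow 734.8 L/s.
Travel time t = 17·1000 / 0.29 = 58620 s = 16.28 h.
8.1%/h lost → k = −ln(1 − 0.081) = 0.08447 h⁻¹.
First-order decay: C = 24.70·exp(−k·t) = 24.70·0.2527 = 6.243 mg/L.
At the second outfall, C = (734.8·6.243 + 92.80·500.0) / (734.8 + 92.80) = 61.61 mg/L.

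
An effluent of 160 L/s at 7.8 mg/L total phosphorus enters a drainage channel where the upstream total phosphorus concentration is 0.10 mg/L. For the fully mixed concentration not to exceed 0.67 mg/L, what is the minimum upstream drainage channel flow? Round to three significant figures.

2000 L/s

Set C_mix = 0.67: (Q·0.1000 + 160.0·7.800) / (Q + 160.0) = 0.67
→ Q = 160.0·(7.800 − 0.67)/(0.67 − 0.1000) = 2001 L/s.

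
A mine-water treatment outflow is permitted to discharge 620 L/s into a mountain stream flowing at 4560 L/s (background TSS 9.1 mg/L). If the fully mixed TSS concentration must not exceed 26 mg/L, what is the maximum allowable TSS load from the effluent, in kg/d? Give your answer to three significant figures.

Mass balance at the limit: 4560·9.100 + 620.0·Cₑ = 5180·26 → Cₑ = 150.3 mg/L.
620.0 L/s = 0.6200 m³/s. Load = 0.6200 m³/s × 150.3 g/m³ × 86 400 s/d = 8051 kg/d.

8050 kg/d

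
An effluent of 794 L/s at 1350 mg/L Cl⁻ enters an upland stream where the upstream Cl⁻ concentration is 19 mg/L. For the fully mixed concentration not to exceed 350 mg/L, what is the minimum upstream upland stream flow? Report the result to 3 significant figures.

Set C_mix = 350: (Q·19.00 + 794.0·1350) / (Q + 794.0) = 350
→ Q = 794.0·(1350 − 350)/(350 − 19.00) = 2399 L/s.

2400 L/s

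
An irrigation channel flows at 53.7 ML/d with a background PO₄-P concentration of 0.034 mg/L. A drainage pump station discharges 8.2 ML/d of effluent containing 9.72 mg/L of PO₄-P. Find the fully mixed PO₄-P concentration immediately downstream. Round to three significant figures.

1.32 mg/L

After mixing, C = (53.70·0.03400 + 8.200·9.720) / 61.90 = 81.53/61.90 = 1.317 mg/L.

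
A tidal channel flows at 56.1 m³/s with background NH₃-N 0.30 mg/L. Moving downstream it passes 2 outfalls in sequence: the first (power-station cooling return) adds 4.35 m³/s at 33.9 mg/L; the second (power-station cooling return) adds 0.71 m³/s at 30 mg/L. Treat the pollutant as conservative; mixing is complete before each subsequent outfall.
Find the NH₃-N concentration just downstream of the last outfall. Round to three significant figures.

Below outfall 1: Q → 60.45 m³/s, C = (56.10·0.3000 + 4.350·33.90)/60.45 = 2.718 mg/L.
Below outfall 2: Q → 61.16 m³/s, C = (60.45·2.718 + 0.7100·30.00)/61.16 = 3.035 mg/L.

3.03 mg/L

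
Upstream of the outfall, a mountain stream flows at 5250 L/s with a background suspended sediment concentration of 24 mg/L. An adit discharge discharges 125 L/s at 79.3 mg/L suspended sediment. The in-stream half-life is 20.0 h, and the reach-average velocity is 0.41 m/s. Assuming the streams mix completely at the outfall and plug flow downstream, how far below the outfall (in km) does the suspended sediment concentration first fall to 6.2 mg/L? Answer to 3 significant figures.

Mass balance: C = (5250·24.00 + 125.0·79.30) / 5375 = 135900/5375 = 25.29 mg/L.
Half-life 20.0 h → k = ln 2 / 20.0 = 0.03466 h⁻¹ = 0.8318 d⁻¹.
Set 25.29·exp(−k·t) = 6.2 → t = ln(25.29/6.2)/k = 146000 s = 40.56 h.
Distance = v·t = 0.41·146000 = 59870 m = 59.87 km.

59.9 km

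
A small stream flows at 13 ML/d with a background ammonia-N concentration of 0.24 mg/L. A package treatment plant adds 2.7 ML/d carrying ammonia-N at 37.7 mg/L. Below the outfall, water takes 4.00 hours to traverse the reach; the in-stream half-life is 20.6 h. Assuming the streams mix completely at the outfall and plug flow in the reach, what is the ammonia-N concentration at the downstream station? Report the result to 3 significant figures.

Conservation of mass: C = (13.00·0.2400 + 2.700·37.70) / 15.70 = 104.9/15.70 = 6.682 mg/L.
Half-life 20.6 h → k = ln 2 / 20.6 = 0.03365 h⁻¹ = 0.8076 d⁻¹.
Applying C = C₀e^(−kt): 6.682 × 0.8741 = 5.841 mg/L.

5.84 mg/L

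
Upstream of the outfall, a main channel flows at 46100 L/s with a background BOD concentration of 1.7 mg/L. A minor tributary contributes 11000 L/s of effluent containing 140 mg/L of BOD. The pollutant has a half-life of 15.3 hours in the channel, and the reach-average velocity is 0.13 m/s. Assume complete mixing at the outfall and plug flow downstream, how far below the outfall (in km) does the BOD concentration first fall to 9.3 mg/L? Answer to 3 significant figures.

11.5 km

Conservation of mass: C = (46100·1.700 + 11000·140.0) / 57100 = 1618000/57100 = 28.34 mg/L.
Half-life 15.3 h → k = ln 2 / 15.3 = 0.04530 h⁻¹ = 1.087 d⁻¹.
Set 28.34·exp(−k·t) = 9.3 → t = ln(28.34/9.3)/k = 88550 s = 24.60 h.
Distance = v·t = 0.13·88550 = 11510 m = 11.51 km.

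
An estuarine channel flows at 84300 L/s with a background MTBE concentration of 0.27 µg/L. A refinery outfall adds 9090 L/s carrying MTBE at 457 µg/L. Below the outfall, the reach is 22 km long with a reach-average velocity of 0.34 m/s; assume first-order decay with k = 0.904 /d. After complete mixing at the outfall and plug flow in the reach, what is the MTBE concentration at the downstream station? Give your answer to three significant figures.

After mixing, C = (84300·0.2700 + 9090·457.0) / 93390 = 4177000/93390 = 44.73 µg/L.
Travel time t = 22·1000 / 0.34 = 64710 s = 17.97 h.
After decay, C = 44.73 × e^(−kt) = 44.73 × 0.5081 = 22.73 µg/L.

22.7 µg/L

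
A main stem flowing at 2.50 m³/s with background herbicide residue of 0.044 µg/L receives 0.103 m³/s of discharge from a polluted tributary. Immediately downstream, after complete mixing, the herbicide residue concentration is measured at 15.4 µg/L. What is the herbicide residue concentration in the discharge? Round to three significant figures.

Mass balance: 2.500·0.04400 + 0.1030·Cₑ = 2.603·15.40
→ Cₑ = (2.603·15.40 − 2.500·0.04400) / 0.1030 = 388.1 µg/L.

388 µg/L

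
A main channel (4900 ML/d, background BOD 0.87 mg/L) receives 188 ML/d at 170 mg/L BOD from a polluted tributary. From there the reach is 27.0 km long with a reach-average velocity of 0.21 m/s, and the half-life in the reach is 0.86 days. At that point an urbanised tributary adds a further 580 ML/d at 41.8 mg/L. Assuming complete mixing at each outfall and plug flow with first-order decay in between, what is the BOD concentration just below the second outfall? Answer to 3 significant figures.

6.20 mg/L

After mixing, C = (4900·0.8700 + 188.0·170.0) / 5088 = 36220/5088 = 7.119 mg/L; combined flow 5088 ML/d.
Travel time t = 27.0·1000 / 0.21 = 128600 s = 35.71 h.
Half-life 0.86 d → k = ln 2 / 0.86 = 0.8060 d⁻¹.
Decay over the reach: 7.119·exp(−kt) = 7.119·0.3014 = 2.146 mg/L.
Second outfall: C = (5088·2.146 + 580.0·41.80)/5668 = 6.203 mg/L.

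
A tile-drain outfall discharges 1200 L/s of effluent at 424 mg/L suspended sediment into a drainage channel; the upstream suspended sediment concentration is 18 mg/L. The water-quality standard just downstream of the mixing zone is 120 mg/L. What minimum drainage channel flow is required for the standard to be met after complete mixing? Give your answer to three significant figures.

3580 L/s

Set C_mix = 120: (Q·18.00 + 1200·424.0) / (Q + 1200) = 120
→ Q = 1200·(424.0 − 120)/(120 − 18.00) = 3576 L/s.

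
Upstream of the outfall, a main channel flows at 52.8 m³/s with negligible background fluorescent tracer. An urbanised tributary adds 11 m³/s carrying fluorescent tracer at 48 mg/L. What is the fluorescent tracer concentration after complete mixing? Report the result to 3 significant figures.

8.28 mg/L

Mixed concentration C = ΣQC/ΣQ = (52.80·0 + 11.00·48.00) / 63.80 = 528.0/63.80 = 8.276 mg/L.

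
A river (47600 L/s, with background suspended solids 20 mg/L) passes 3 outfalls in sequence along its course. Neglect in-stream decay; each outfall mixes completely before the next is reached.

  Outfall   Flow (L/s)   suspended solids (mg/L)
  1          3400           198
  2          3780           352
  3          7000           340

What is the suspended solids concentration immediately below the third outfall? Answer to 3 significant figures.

Below outfall 1: Q → 51000 L/s, C = (47600·20.00 + 3400·198.0)/51000 = 31.87 mg/L.
Below outfall 2: Q → 54780 L/s, C = (51000·31.87 + 3780·352.0)/54780 = 53.96 mg/L.
Below outfall 3: Q → 61780 L/s, C = (54780·53.96 + 7000·340.0)/61780 = 86.37 mg/L.

86.4 mg/L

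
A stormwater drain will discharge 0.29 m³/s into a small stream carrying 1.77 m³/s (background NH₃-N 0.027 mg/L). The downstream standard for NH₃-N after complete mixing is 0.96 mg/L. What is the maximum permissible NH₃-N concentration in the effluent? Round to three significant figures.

At the limit, (Qr·Cr + Qe·Cₑ)/(Qr + Qe) = 0.96:
Cₑ = (2.060·0.96 − 1.770·0.02700) / 0.2900 = 6.655 mg/L.

6.65 mg/L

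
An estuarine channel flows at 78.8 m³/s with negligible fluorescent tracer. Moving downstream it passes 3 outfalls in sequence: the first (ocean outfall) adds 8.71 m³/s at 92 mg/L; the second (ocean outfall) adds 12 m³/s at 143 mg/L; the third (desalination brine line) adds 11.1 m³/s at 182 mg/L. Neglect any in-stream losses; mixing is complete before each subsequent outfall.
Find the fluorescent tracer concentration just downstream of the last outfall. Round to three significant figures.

41.0 mg/L

Outfall 1: combined Q = 87.51 m³/s; C = (78.80·0 + 8.710·92.00)/87.51 = 9.157 mg/L.
Outfall 2: combined Q = 99.51 m³/s; C = (87.51·9.157 + 12.00·143.0)/99.51 = 25.30 mg/L.
Outfall 3: combined Q = 110.6 m³/s; C = (99.51·25.30 + 11.10·182.0)/110.6 = 41.02 mg/L.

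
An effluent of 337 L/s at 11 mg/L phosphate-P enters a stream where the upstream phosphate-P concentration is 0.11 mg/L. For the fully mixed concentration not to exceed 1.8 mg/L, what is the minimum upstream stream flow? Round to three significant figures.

1830 L/s

Set C_mix = 1.8: (Q·0.1100 + 337.0·11.00) / (Q + 337.0) = 1.8
→ Q = 337.0·(11.00 − 1.8)/(1.8 − 0.1100) = 1835 L/s.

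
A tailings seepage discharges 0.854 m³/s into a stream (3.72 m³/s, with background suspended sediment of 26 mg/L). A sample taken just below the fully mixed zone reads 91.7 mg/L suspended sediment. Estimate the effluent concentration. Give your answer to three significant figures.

Mass balance: 3.720·26.00 + 0.8540·Cₑ = 4.574·91.70
→ Cₑ = (4.574·91.70 − 3.720·26.00) / 0.8540 = 377.9 mg/L.

378 mg/L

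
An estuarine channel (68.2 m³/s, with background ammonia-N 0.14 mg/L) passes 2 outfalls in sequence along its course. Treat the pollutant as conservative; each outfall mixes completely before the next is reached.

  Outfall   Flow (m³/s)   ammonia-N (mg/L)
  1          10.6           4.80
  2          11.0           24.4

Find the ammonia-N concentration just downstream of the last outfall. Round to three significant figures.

3.66 mg/L

After outfall 1: Q = 68.20 + 10.60 = 78.80 m³/s; C = (68.20·0.1400 + 10.60·4.800)/78.80 = 0.7669 mg/L.
After outfall 2: Q = 78.80 + 11.00 = 89.80 m³/s; C = (78.80·0.7669 + 11.00·24.40)/89.80 = 3.662 mg/L.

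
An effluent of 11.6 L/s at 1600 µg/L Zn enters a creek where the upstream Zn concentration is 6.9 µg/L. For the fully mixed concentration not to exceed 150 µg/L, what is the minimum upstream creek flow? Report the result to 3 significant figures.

118 L/s

Set C_mix = 150: (Q·6.900 + 11.60·1600) / (Q + 11.60) = 150
→ Q = 11.60·(1600 − 150)/(150 − 6.900) = 117.5 L/s.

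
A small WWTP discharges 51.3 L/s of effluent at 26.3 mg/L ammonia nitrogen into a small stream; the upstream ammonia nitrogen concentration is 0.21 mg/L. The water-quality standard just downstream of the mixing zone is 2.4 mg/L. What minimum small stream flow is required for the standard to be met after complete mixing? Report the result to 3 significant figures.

Set C_mix = 2.4: (Q·0.2100 + 51.30·26.30) / (Q + 51.30) = 2.4
→ Q = 51.30·(26.30 − 2.4)/(2.4 − 0.2100) = 559.8 L/s.

560 L/s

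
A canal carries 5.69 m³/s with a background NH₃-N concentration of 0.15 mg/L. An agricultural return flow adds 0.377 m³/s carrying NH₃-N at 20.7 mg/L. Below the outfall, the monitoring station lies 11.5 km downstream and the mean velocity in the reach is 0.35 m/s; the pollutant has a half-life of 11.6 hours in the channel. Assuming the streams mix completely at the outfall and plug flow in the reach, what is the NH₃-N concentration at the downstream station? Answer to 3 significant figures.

0.827 mg/L

Conservation of mass: C = (5.690·0.1500 + 0.3770·20.70) / 6.067 = 8.657/6.067 = 1.427 mg/L.
Travel time t = 11.5·1000 / 0.35 = 32860 s = 9.127 h.
Half-life 11.6 h → k = ln 2 / 11.6 = 0.05975 h⁻¹ = 1.434 d⁻¹.
After decay, C = 1.427 × e^(−kt) = 1.427 × 0.5796 = 0.8271 mg/L.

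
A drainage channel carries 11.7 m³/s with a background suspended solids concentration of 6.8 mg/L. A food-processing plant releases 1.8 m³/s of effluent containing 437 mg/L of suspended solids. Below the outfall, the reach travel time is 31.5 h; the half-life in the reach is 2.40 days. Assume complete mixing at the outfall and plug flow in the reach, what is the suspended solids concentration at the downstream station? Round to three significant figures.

43.9 mg/L

Flow-weighted average: C = (11.70·6.800 + 1.800·437.0) / 13.50 = 866.2/13.50 = 64.16 mg/L.
Half-life 2.40 d → k = ln 2 / 2.40 = 0.2888 d⁻¹.
After decay, C = 64.16 × e^(−kt) = 64.16 × 0.6845 = 43.92 mg/L.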